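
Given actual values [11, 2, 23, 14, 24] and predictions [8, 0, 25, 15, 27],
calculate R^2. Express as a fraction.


Mean(y) = 74/5. SS_res = 27. SS_tot = 1654/5. R^2 = 1 - 27/(1654/5) = 1519/1654.

1519/1654


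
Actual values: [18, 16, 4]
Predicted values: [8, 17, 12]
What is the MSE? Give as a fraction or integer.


MSE = (1/3) * ((18-8)^2=100 + (16-17)^2=1 + (4-12)^2=64). Sum = 165. MSE = 55.

55


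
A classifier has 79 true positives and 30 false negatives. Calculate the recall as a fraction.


Recall = TP / (TP + FN) = 79 / 109 = 79/109.

79/109


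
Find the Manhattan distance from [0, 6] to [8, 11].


d = sum of absolute differences: |0-8|=8 + |6-11|=5 = 13.

13


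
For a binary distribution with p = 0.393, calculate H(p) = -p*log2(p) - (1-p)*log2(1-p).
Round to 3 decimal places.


H = -0.393*log2(0.393) - 0.607*log2(0.607) = 0.967.

0.967


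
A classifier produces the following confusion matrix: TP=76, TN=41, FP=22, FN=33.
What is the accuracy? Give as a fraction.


Accuracy = (TP + TN) / (TP + TN + FP + FN) = (76 + 41) / 172 = 117/172.

117/172


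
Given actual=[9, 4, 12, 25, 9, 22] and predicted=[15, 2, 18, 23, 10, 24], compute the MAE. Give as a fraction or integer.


MAE = (1/6) * (|9-15|=6 + |4-2|=2 + |12-18|=6 + |25-23|=2 + |9-10|=1 + |22-24|=2). Sum = 19. MAE = 19/6.

19/6


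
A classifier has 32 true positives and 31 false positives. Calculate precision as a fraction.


Precision = TP / (TP + FP) = 32 / 63 = 32/63.

32/63


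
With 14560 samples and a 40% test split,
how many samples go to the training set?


Test set = 14560 * 40% = 5824. Training set = 14560 - 5824 = 8736.

8736


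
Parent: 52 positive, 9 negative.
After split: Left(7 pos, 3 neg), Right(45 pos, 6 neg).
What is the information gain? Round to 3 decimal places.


H(parent) = 0.6037. H(left) = 0.8813, H(right) = 0.5226. Weighted = (10/61)*0.8813 + (51/61)*0.5226 = 0.5814. IG = 0.6037 - 0.5814 = 0.0223, which rounds to 0.022.

0.022


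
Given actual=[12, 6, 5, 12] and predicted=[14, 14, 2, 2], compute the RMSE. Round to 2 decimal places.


MSE = 44.2500. RMSE = sqrt(44.2500) = 6.65.

6.65


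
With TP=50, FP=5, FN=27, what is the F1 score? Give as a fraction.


Precision = 50/55 = 10/11. Recall = 50/77 = 50/77. F1 = 2*P*R/(P+R) = 25/33.

25/33


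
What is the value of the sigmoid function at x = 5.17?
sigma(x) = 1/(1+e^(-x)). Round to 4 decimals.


sigma(5.17) = 1/(1+e^(-5.17)) = 1/(1+0.005685) = 1/1.005685 = 0.9943.

0.9943


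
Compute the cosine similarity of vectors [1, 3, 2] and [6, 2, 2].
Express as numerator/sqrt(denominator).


dot = 16. |a|^2 = 14, |b|^2 = 44. cos = 16/sqrt(616).

16/sqrt(616)


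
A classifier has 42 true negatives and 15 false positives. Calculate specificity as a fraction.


Specificity = TN / (TN + FP) = 42 / 57 = 14/19.

14/19


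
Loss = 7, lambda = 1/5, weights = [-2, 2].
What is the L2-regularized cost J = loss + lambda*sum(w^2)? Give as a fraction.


L2 sq norm = sum(w^2) = 8. J = 7 + 1/5 * 8 = 43/5.

43/5


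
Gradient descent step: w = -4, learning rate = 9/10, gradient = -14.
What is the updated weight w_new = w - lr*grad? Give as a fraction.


w_new = -4 - 9/10 * -14 = -4 - -63/5 = 43/5.

43/5


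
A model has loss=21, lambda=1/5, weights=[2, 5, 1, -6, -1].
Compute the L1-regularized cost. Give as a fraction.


L1 norm = sum(|w|) = 15. J = 21 + 1/5 * 15 = 24.

24


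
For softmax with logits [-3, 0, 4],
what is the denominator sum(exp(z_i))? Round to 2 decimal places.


Denom = e^-3=0.0498 + e^0=1.0000 + e^4=54.5982. Sum = 55.6480, which rounds to 55.65.

55.65


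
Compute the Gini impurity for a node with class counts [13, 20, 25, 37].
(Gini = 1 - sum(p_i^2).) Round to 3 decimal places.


Total = 95. Proportions: 13/95, 20/95, 25/95, 37/95. sum(p_i^2) = 0.2840. Gini = 1 - 0.2840 = 0.7160, which rounds to 0.716.

0.716


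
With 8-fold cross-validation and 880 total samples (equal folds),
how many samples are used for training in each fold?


Each validation fold has 880/8 = 110 samples. Training set = 880 - 110 = 770.

770


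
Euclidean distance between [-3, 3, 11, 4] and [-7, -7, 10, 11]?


d = sqrt(sum of squared differences). (-3--7)^2=16, (3--7)^2=100, (11-10)^2=1, (4-11)^2=49. Sum = 166.

sqrt(166)


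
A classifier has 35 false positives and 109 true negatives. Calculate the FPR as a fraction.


FPR = FP / (FP + TN) = 35 / 144 = 35/144.

35/144


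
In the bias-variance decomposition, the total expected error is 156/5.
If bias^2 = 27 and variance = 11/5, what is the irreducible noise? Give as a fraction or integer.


Total error = bias^2 + variance + irreducible noise. So irreducible noise = 156/5 - 27 - 11/5 = 2.

2


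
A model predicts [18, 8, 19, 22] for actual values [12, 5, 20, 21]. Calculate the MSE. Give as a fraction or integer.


MSE = (1/4) * ((12-18)^2=36 + (5-8)^2=9 + (20-19)^2=1 + (21-22)^2=1). Sum = 47. MSE = 47/4.

47/4


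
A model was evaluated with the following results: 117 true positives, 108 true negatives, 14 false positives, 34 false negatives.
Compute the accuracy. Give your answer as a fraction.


Accuracy = (TP + TN) / (TP + TN + FP + FN) = (117 + 108) / 273 = 75/91.

75/91


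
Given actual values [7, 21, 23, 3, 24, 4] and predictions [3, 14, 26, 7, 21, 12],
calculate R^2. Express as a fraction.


Mean(y) = 41/3. SS_res = 163. SS_tot = 1498/3. R^2 = 1 - 163/(1498/3) = 1009/1498.

1009/1498


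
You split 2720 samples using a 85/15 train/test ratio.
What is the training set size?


Test set = 2720 * 15% = 408. Training set = 2720 - 408 = 2312.

2312


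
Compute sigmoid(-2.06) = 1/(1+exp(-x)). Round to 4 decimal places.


sigma(-2.06) = 1/(1+e^(2.06)) = 1/(1+7.845970) = 1/8.845970 = 0.1130.

0.1130


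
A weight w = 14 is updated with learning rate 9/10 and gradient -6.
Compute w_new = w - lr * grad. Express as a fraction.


w_new = 14 - 9/10 * -6 = 14 - -27/5 = 97/5.

97/5


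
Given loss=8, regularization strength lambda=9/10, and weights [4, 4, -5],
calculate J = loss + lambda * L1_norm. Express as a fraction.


L1 norm = sum(|w|) = 13. J = 8 + 9/10 * 13 = 197/10.

197/10


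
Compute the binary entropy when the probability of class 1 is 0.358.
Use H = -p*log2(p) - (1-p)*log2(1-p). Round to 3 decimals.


H = -0.358*log2(0.358) - 0.642*log2(0.642) = 0.941.

0.941


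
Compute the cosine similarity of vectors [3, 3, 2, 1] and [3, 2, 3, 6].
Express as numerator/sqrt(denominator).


dot = 27. |a|^2 = 23, |b|^2 = 58. cos = 27/sqrt(1334).

27/sqrt(1334)


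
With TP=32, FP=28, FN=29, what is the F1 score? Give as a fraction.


Precision = 32/60 = 8/15. Recall = 32/61 = 32/61. F1 = 2*P*R/(P+R) = 64/121.

64/121


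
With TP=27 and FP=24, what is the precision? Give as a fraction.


Precision = TP / (TP + FP) = 27 / 51 = 9/17.

9/17


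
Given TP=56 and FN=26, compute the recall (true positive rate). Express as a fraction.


Recall = TP / (TP + FN) = 56 / 82 = 28/41.

28/41


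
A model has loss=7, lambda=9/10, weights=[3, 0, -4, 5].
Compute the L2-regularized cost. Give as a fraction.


L2 sq norm = sum(w^2) = 50. J = 7 + 9/10 * 50 = 52.

52


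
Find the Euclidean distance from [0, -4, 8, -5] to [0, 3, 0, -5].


d = sqrt(sum of squared differences). (0-0)^2=0, (-4-3)^2=49, (8-0)^2=64, (-5--5)^2=0. Sum = 113.

sqrt(113)


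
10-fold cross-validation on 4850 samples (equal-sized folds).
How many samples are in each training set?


Each validation fold has 4850/10 = 485 samples. Training set = 4850 - 485 = 4365.

4365


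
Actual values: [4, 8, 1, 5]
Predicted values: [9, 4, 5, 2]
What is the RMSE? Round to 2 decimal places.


MSE = 16.5000. RMSE = sqrt(16.5000) = 4.06.

4.06


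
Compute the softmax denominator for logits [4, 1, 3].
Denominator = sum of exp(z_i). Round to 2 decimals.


Denom = e^4=54.5982 + e^1=2.7183 + e^3=20.0855. Sum = 77.4020, which rounds to 77.40.

77.40


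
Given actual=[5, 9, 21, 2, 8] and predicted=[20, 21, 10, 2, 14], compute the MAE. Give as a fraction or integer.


MAE = (1/5) * (|5-20|=15 + |9-21|=12 + |21-10|=11 + |2-2|=0 + |8-14|=6). Sum = 44. MAE = 44/5.

44/5


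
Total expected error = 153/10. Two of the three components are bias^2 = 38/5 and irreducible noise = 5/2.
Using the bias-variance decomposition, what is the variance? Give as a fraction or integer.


Total error = bias^2 + variance + irreducible noise. So variance = 153/10 - 38/5 - 5/2 = 26/5.

26/5


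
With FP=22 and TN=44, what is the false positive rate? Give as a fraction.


FPR = FP / (FP + TN) = 22 / 66 = 1/3.

1/3


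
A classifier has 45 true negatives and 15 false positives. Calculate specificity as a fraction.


Specificity = TN / (TN + FP) = 45 / 60 = 3/4.

3/4


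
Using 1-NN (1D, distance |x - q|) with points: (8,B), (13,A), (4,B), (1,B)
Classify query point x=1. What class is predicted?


Distances: |8-1|=7, |13-1|=12, |4-1|=3, |1-1|=0. 1 nearest: (1,B). Counts: {'B': 1}. Majority class: B.

B


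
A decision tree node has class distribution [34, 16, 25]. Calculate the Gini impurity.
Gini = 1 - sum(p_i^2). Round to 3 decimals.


Total = 75. Proportions: 34/75, 16/75, 25/75. sum(p_i^2) = 0.3621. Gini = 1 - 0.3621 = 0.6379, which rounds to 0.638.

0.638


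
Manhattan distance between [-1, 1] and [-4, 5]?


d = sum of absolute differences: |-1--4|=3 + |1-5|=4 = 7.

7


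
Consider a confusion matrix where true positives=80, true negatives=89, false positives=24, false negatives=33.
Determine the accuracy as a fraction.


Accuracy = (TP + TN) / (TP + TN + FP + FN) = (80 + 89) / 226 = 169/226.

169/226


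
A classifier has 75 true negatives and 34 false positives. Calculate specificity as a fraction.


Specificity = TN / (TN + FP) = 75 / 109 = 75/109.

75/109


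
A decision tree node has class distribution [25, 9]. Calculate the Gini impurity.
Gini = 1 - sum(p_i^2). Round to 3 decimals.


Total = 34. Proportions: 25/34, 9/34. sum(p_i^2) = 0.6107. Gini = 1 - 0.6107 = 0.3893, which rounds to 0.389.

0.389


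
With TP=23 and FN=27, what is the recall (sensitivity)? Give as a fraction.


Recall = TP / (TP + FN) = 23 / 50 = 23/50.

23/50


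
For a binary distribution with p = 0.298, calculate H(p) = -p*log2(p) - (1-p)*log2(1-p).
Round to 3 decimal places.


H = -0.298*log2(0.298) - 0.702*log2(0.702) = 0.879.

0.879


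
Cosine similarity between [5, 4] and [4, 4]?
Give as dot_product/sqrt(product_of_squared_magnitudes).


dot = 36. |a|^2 = 41, |b|^2 = 32. cos = 36/sqrt(1312).

36/sqrt(1312)


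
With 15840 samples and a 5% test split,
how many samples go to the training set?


Test set = 15840 * 5% = 792. Training set = 15840 - 792 = 15048.

15048


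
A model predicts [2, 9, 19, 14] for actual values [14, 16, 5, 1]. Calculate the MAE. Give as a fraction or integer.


MAE = (1/4) * (|14-2|=12 + |16-9|=7 + |5-19|=14 + |1-14|=13). Sum = 46. MAE = 23/2.

23/2


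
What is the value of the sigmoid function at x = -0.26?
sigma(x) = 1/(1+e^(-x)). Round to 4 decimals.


sigma(-0.26) = 1/(1+e^(0.26)) = 1/(1+1.296930) = 1/2.296930 = 0.4354.

0.4354


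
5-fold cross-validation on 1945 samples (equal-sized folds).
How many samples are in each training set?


Each validation fold has 1945/5 = 389 samples. Training set = 1945 - 389 = 1556.

1556


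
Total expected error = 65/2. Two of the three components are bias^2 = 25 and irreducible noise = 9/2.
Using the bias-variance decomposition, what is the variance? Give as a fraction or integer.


Total error = bias^2 + variance + irreducible noise. So variance = 65/2 - 25 - 9/2 = 3.

3


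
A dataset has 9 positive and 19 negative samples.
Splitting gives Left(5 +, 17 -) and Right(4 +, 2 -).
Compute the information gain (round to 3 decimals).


H(parent) = 0.9059. H(left) = 0.7732, H(right) = 0.9183. Weighted = (22/28)*0.7732 + (6/28)*0.9183 = 0.8043. IG = 0.9059 - 0.8043 = 0.1016, which rounds to 0.102.

0.102


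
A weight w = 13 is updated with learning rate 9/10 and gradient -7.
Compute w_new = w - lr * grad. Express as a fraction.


w_new = 13 - 9/10 * -7 = 13 - -63/10 = 193/10.

193/10


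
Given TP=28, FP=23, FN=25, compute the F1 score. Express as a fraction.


Precision = 28/51 = 28/51. Recall = 28/53 = 28/53. F1 = 2*P*R/(P+R) = 7/13.

7/13


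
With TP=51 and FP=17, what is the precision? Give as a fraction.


Precision = TP / (TP + FP) = 51 / 68 = 3/4.

3/4


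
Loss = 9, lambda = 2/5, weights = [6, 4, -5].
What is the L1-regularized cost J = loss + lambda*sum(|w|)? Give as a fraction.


L1 norm = sum(|w|) = 15. J = 9 + 2/5 * 15 = 15.

15


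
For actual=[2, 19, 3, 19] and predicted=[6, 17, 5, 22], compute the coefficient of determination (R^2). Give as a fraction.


Mean(y) = 43/4. SS_res = 33. SS_tot = 1091/4. R^2 = 1 - 33/(1091/4) = 959/1091.

959/1091


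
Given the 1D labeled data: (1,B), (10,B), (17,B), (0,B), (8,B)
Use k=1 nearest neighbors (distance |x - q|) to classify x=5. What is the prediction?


Distances: |1-5|=4, |10-5|=5, |17-5|=12, |0-5|=5, |8-5|=3. 1 nearest: (8,B). Counts: {'B': 1}. Majority class: B.

B


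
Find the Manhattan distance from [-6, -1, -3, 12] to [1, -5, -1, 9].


d = sum of absolute differences: |-6-1|=7 + |-1--5|=4 + |-3--1|=2 + |12-9|=3 = 16.

16


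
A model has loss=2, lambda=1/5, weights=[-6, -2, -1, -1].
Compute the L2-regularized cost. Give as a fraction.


L2 sq norm = sum(w^2) = 42. J = 2 + 1/5 * 42 = 52/5.

52/5


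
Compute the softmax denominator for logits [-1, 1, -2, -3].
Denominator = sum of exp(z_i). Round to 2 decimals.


Denom = e^-1=0.3679 + e^1=2.7183 + e^-2=0.1353 + e^-3=0.0498. Sum = 3.2713, which rounds to 3.27.

3.27


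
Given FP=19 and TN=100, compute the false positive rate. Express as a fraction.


FPR = FP / (FP + TN) = 19 / 119 = 19/119.

19/119


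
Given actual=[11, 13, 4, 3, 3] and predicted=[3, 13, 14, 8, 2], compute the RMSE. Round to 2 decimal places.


MSE = 38.0000. RMSE = sqrt(38.0000) = 6.16.

6.16


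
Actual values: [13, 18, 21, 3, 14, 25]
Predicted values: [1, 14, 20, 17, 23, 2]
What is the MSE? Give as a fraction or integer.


MSE = (1/6) * ((13-1)^2=144 + (18-14)^2=16 + (21-20)^2=1 + (3-17)^2=196 + (14-23)^2=81 + (25-2)^2=529). Sum = 967. MSE = 967/6.

967/6


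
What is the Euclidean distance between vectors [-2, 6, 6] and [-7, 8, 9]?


d = sqrt(sum of squared differences). (-2--7)^2=25, (6-8)^2=4, (6-9)^2=9. Sum = 38.

sqrt(38)


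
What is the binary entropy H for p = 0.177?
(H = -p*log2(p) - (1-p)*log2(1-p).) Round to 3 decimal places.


H = -0.177*log2(0.177) - 0.823*log2(0.823) = 0.673.

0.673


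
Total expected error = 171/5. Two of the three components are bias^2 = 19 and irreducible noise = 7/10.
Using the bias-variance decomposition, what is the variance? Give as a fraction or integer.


Total error = bias^2 + variance + irreducible noise. So variance = 171/5 - 19 - 7/10 = 29/2.

29/2


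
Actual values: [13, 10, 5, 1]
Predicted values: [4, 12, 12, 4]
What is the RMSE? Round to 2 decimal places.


MSE = 35.7500. RMSE = sqrt(35.7500) = 5.98.

5.98


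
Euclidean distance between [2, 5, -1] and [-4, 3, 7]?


d = sqrt(sum of squared differences). (2--4)^2=36, (5-3)^2=4, (-1-7)^2=64. Sum = 104.

sqrt(104)


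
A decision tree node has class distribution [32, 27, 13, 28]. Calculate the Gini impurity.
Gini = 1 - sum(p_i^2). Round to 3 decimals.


Total = 100. Proportions: 32/100, 27/100, 13/100, 28/100. sum(p_i^2) = 0.2706. Gini = 1 - 0.2706 = 0.7294, which rounds to 0.729.

0.729


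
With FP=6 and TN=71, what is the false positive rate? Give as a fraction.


FPR = FP / (FP + TN) = 6 / 77 = 6/77.

6/77


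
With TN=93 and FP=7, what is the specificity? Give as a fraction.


Specificity = TN / (TN + FP) = 93 / 100 = 93/100.

93/100


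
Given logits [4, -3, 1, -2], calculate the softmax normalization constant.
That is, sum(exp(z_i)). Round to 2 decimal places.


Denom = e^4=54.5982 + e^-3=0.0498 + e^1=2.7183 + e^-2=0.1353. Sum = 57.5016, which rounds to 57.50.

57.50


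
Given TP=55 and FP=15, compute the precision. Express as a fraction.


Precision = TP / (TP + FP) = 55 / 70 = 11/14.

11/14


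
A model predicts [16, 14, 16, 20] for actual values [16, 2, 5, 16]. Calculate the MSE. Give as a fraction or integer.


MSE = (1/4) * ((16-16)^2=0 + (2-14)^2=144 + (5-16)^2=121 + (16-20)^2=16). Sum = 281. MSE = 281/4.

281/4


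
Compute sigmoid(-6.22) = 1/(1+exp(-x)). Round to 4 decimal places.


sigma(-6.22) = 1/(1+e^(6.22)) = 1/(1+502.703232) = 1/503.703232 = 0.0020.

0.0020


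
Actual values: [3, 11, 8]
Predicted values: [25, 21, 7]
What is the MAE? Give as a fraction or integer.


MAE = (1/3) * (|3-25|=22 + |11-21|=10 + |8-7|=1). Sum = 33. MAE = 11.

11


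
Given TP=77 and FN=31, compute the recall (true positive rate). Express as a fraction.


Recall = TP / (TP + FN) = 77 / 108 = 77/108.

77/108


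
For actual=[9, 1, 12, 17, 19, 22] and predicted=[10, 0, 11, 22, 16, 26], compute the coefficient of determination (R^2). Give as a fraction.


Mean(y) = 40/3. SS_res = 53. SS_tot = 880/3. R^2 = 1 - 53/(880/3) = 721/880.

721/880


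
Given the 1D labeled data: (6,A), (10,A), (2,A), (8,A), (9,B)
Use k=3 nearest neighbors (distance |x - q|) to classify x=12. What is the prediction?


Distances: |6-12|=6, |10-12|=2, |2-12|=10, |8-12|=4, |9-12|=3. 3 nearest: (10,A), (9,B), (8,A). Counts: {'A': 2, 'B': 1}. Majority class: A.

A


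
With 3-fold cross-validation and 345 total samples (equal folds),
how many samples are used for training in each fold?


Each validation fold has 345/3 = 115 samples. Training set = 345 - 115 = 230.

230


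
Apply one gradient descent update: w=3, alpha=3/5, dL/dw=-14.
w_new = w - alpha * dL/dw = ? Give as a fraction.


w_new = 3 - 3/5 * -14 = 3 - -42/5 = 57/5.

57/5


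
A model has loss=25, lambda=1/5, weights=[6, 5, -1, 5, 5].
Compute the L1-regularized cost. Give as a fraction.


L1 norm = sum(|w|) = 22. J = 25 + 1/5 * 22 = 147/5.

147/5


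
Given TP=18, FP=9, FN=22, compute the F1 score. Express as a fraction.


Precision = 18/27 = 2/3. Recall = 18/40 = 9/20. F1 = 2*P*R/(P+R) = 36/67.

36/67


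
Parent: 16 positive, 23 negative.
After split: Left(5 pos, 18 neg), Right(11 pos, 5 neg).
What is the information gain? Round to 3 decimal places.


H(parent) = 0.9766. H(left) = 0.7554, H(right) = 0.8960. Weighted = (23/39)*0.7554 + (16/39)*0.8960 = 0.8131. IG = 0.9766 - 0.8131 = 0.1635, which rounds to 0.164.

0.164


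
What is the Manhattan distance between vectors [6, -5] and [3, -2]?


d = sum of absolute differences: |6-3|=3 + |-5--2|=3 = 6.

6


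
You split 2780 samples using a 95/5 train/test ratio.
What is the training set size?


Test set = 2780 * 5% = 139. Training set = 2780 - 139 = 2641.

2641


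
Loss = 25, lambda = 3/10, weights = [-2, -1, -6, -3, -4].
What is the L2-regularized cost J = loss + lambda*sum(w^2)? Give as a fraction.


L2 sq norm = sum(w^2) = 66. J = 25 + 3/10 * 66 = 224/5.

224/5


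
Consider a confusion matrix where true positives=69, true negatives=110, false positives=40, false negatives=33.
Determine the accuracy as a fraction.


Accuracy = (TP + TN) / (TP + TN + FP + FN) = (69 + 110) / 252 = 179/252.

179/252


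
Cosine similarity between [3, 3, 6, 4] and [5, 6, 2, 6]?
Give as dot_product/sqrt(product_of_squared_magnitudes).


dot = 69. |a|^2 = 70, |b|^2 = 101. cos = 69/sqrt(7070).

69/sqrt(7070)


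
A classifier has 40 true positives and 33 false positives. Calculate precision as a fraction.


Precision = TP / (TP + FP) = 40 / 73 = 40/73.

40/73


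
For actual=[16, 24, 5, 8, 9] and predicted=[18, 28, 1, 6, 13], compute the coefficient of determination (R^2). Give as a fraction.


Mean(y) = 62/5. SS_res = 56. SS_tot = 1166/5. R^2 = 1 - 56/(1166/5) = 443/583.

443/583


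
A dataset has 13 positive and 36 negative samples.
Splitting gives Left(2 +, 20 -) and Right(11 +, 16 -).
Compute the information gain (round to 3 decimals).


H(parent) = 0.8346. H(left) = 0.4395, H(right) = 0.9751. Weighted = (22/49)*0.4395 + (27/49)*0.9751 = 0.7346. IG = 0.8346 - 0.7346 = 0.1000, which rounds to 0.100.

0.100


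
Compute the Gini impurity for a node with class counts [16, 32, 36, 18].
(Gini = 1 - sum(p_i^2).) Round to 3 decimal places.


Total = 102. Proportions: 16/102, 32/102, 36/102, 18/102. sum(p_i^2) = 0.2787. Gini = 1 - 0.2787 = 0.7213, which rounds to 0.721.

0.721


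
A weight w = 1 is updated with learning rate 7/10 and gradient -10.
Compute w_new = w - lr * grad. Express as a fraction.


w_new = 1 - 7/10 * -10 = 1 - -7 = 8.

8


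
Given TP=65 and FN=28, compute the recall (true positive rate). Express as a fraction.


Recall = TP / (TP + FN) = 65 / 93 = 65/93.

65/93


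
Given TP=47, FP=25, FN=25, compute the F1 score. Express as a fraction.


Precision = 47/72 = 47/72. Recall = 47/72 = 47/72. F1 = 2*P*R/(P+R) = 47/72.

47/72


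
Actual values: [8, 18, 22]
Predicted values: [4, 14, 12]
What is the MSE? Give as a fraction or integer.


MSE = (1/3) * ((8-4)^2=16 + (18-14)^2=16 + (22-12)^2=100). Sum = 132. MSE = 44.

44


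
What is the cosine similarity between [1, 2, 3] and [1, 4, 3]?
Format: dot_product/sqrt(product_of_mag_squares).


dot = 18. |a|^2 = 14, |b|^2 = 26. cos = 18/sqrt(364).

18/sqrt(364)


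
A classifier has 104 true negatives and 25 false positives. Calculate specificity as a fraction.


Specificity = TN / (TN + FP) = 104 / 129 = 104/129.

104/129


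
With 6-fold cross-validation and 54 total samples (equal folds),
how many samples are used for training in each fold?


Each validation fold has 54/6 = 9 samples. Training set = 54 - 9 = 45.

45


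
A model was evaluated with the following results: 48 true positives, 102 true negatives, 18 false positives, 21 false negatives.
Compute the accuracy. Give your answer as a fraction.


Accuracy = (TP + TN) / (TP + TN + FP + FN) = (48 + 102) / 189 = 50/63.

50/63


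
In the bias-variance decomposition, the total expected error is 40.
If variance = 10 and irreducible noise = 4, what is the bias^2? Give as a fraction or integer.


Total error = bias^2 + variance + irreducible noise. So bias^2 = 40 - 10 - 4 = 26.

26


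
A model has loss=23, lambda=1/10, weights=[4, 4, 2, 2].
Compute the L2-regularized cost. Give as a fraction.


L2 sq norm = sum(w^2) = 40. J = 23 + 1/10 * 40 = 27.

27


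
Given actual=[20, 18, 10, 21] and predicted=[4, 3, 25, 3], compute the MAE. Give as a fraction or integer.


MAE = (1/4) * (|20-4|=16 + |18-3|=15 + |10-25|=15 + |21-3|=18). Sum = 64. MAE = 16.

16


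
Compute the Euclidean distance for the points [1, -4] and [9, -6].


d = sqrt(sum of squared differences). (1-9)^2=64, (-4--6)^2=4. Sum = 68.

sqrt(68)


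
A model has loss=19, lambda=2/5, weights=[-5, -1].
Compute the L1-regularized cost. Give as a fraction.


L1 norm = sum(|w|) = 6. J = 19 + 2/5 * 6 = 107/5.

107/5


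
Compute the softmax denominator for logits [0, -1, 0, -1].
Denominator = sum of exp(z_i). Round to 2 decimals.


Denom = e^0=1.0000 + e^-1=0.3679 + e^0=1.0000 + e^-1=0.3679. Sum = 2.7358, which rounds to 2.74.

2.74


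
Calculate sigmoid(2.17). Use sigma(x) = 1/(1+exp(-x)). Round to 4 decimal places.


sigma(2.17) = 1/(1+e^(-2.17)) = 1/(1+0.114178) = 1/1.114178 = 0.8975.

0.8975


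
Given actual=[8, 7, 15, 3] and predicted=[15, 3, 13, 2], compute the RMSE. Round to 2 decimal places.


MSE = 17.5000. RMSE = sqrt(17.5000) = 4.18.

4.18


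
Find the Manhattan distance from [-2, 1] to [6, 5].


d = sum of absolute differences: |-2-6|=8 + |1-5|=4 = 12.

12


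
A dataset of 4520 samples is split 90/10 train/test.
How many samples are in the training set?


Test set = 4520 * 10% = 452. Training set = 4520 - 452 = 4068.

4068


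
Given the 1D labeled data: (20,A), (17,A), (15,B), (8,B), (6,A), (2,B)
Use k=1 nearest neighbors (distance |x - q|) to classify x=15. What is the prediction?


Distances: |20-15|=5, |17-15|=2, |15-15|=0, |8-15|=7, |6-15|=9, |2-15|=13. 1 nearest: (15,B). Counts: {'B': 1}. Majority class: B.

B


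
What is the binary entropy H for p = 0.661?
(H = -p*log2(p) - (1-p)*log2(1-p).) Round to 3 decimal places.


H = -0.661*log2(0.661) - 0.339*log2(0.339) = 0.924.

0.924


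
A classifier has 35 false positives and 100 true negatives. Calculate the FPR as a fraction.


FPR = FP / (FP + TN) = 35 / 135 = 7/27.

7/27


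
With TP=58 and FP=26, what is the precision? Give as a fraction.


Precision = TP / (TP + FP) = 58 / 84 = 29/42.

29/42


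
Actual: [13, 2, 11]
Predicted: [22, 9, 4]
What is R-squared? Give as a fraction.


Mean(y) = 26/3. SS_res = 179. SS_tot = 206/3. R^2 = 1 - 179/(206/3) = -331/206.

-331/206


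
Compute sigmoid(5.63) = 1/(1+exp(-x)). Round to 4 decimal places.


sigma(5.63) = 1/(1+e^(-5.63)) = 1/(1+0.003589) = 1/1.003589 = 0.9964.

0.9964


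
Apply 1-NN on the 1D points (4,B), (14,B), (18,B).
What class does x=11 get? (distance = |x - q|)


Distances: |4-11|=7, |14-11|=3, |18-11|=7. 1 nearest: (14,B). Counts: {'B': 1}. Majority class: B.

B


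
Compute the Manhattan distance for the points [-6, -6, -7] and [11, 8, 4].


d = sum of absolute differences: |-6-11|=17 + |-6-8|=14 + |-7-4|=11 = 42.

42


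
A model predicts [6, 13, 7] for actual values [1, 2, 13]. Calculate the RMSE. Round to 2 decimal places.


MSE = 60.6667. RMSE = sqrt(60.6667) = 7.79.

7.79


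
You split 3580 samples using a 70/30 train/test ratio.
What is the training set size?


Test set = 3580 * 30% = 1074. Training set = 3580 - 1074 = 2506.

2506


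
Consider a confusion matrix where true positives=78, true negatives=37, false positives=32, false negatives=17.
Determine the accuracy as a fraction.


Accuracy = (TP + TN) / (TP + TN + FP + FN) = (78 + 37) / 164 = 115/164.

115/164


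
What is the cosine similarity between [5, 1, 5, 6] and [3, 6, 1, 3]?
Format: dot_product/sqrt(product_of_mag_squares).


dot = 44. |a|^2 = 87, |b|^2 = 55. cos = 44/sqrt(4785).

44/sqrt(4785)


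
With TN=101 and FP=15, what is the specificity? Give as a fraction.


Specificity = TN / (TN + FP) = 101 / 116 = 101/116.

101/116


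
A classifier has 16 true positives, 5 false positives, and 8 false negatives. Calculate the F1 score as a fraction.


Precision = 16/21 = 16/21. Recall = 16/24 = 2/3. F1 = 2*P*R/(P+R) = 32/45.

32/45


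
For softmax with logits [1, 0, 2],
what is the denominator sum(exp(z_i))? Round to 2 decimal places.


Denom = e^1=2.7183 + e^0=1.0000 + e^2=7.3891. Sum = 11.1074, which rounds to 11.11.

11.11


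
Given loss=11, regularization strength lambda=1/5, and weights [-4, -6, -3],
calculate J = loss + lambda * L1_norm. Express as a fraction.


L1 norm = sum(|w|) = 13. J = 11 + 1/5 * 13 = 68/5.

68/5


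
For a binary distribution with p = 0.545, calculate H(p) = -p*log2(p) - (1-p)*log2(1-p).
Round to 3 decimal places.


H = -0.545*log2(0.545) - 0.455*log2(0.455) = 0.994.

0.994


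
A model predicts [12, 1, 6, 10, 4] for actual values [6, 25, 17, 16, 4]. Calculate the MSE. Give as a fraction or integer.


MSE = (1/5) * ((6-12)^2=36 + (25-1)^2=576 + (17-6)^2=121 + (16-10)^2=36 + (4-4)^2=0). Sum = 769. MSE = 769/5.

769/5


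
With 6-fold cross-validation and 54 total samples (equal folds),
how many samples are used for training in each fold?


Each validation fold has 54/6 = 9 samples. Training set = 54 - 9 = 45.

45


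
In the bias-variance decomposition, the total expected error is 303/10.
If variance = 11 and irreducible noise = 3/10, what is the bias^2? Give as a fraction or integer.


Total error = bias^2 + variance + irreducible noise. So bias^2 = 303/10 - 11 - 3/10 = 19.

19


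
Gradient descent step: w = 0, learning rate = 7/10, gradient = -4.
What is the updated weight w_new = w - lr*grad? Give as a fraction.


w_new = 0 - 7/10 * -4 = 0 - -14/5 = 14/5.

14/5


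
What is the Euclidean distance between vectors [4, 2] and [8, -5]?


d = sqrt(sum of squared differences). (4-8)^2=16, (2--5)^2=49. Sum = 65.

sqrt(65)


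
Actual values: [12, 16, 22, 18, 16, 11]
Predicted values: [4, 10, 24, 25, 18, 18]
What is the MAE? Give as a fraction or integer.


MAE = (1/6) * (|12-4|=8 + |16-10|=6 + |22-24|=2 + |18-25|=7 + |16-18|=2 + |11-18|=7). Sum = 32. MAE = 16/3.

16/3


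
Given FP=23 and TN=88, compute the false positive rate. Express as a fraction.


FPR = FP / (FP + TN) = 23 / 111 = 23/111.

23/111


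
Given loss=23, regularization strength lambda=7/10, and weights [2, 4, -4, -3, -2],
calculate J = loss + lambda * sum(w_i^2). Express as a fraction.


L2 sq norm = sum(w^2) = 49. J = 23 + 7/10 * 49 = 573/10.

573/10


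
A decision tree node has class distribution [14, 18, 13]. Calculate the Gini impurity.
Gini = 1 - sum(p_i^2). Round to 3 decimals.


Total = 45. Proportions: 14/45, 18/45, 13/45. sum(p_i^2) = 0.3402. Gini = 1 - 0.3402 = 0.6598, which rounds to 0.660.

0.660


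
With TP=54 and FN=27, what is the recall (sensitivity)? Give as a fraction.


Recall = TP / (TP + FN) = 54 / 81 = 2/3.

2/3


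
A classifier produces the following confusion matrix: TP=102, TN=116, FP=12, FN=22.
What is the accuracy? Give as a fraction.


Accuracy = (TP + TN) / (TP + TN + FP + FN) = (102 + 116) / 252 = 109/126.

109/126


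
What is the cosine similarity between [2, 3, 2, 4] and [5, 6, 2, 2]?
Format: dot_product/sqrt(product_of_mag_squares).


dot = 40. |a|^2 = 33, |b|^2 = 69. cos = 40/sqrt(2277).

40/sqrt(2277)


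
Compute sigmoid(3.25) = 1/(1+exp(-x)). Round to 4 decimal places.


sigma(3.25) = 1/(1+e^(-3.25)) = 1/(1+0.038774) = 1/1.038774 = 0.9627.

0.9627


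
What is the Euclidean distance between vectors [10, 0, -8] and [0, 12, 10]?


d = sqrt(sum of squared differences). (10-0)^2=100, (0-12)^2=144, (-8-10)^2=324. Sum = 568.

sqrt(568)


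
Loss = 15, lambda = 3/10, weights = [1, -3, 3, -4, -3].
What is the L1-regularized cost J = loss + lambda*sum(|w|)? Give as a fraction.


L1 norm = sum(|w|) = 14. J = 15 + 3/10 * 14 = 96/5.

96/5


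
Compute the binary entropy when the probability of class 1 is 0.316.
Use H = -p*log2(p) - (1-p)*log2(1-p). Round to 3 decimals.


H = -0.316*log2(0.316) - 0.684*log2(0.684) = 0.900.

0.900


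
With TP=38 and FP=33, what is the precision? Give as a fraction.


Precision = TP / (TP + FP) = 38 / 71 = 38/71.

38/71


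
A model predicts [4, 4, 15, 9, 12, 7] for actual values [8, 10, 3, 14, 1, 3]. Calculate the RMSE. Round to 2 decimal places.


MSE = 59.6667. RMSE = sqrt(59.6667) = 7.72.

7.72


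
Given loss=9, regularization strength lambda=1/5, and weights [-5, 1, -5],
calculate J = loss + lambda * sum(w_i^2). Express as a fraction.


L2 sq norm = sum(w^2) = 51. J = 9 + 1/5 * 51 = 96/5.

96/5


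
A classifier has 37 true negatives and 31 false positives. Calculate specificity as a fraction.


Specificity = TN / (TN + FP) = 37 / 68 = 37/68.

37/68


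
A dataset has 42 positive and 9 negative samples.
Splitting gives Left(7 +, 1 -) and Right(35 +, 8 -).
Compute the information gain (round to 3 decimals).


H(parent) = 0.6723. H(left) = 0.5436, H(right) = 0.6931. Weighted = (8/51)*0.5436 + (43/51)*0.6931 = 0.6696. IG = 0.6723 - 0.6696 = 0.0027, which rounds to 0.003.

0.003


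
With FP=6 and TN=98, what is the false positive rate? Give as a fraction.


FPR = FP / (FP + TN) = 6 / 104 = 3/52.

3/52


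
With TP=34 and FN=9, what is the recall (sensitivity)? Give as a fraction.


Recall = TP / (TP + FN) = 34 / 43 = 34/43.

34/43


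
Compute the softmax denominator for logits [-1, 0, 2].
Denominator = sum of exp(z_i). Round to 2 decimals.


Denom = e^-1=0.3679 + e^0=1.0000 + e^2=7.3891. Sum = 8.7570, which rounds to 8.76.

8.76


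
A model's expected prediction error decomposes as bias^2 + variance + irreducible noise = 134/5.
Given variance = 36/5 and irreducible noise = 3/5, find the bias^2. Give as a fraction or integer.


Total error = bias^2 + variance + irreducible noise. So bias^2 = 134/5 - 36/5 - 3/5 = 19.

19


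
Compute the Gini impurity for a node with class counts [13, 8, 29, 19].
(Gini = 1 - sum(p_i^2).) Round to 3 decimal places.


Total = 69. Proportions: 13/69, 8/69, 29/69, 19/69. sum(p_i^2) = 0.3014. Gini = 1 - 0.3014 = 0.6986, which rounds to 0.699.

0.699


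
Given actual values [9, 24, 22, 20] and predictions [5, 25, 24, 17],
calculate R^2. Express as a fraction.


Mean(y) = 75/4. SS_res = 30. SS_tot = 539/4. R^2 = 1 - 30/(539/4) = 419/539.

419/539


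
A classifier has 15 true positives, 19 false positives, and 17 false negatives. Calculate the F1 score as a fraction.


Precision = 15/34 = 15/34. Recall = 15/32 = 15/32. F1 = 2*P*R/(P+R) = 5/11.

5/11


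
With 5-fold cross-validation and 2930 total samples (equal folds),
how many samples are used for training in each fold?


Each validation fold has 2930/5 = 586 samples. Training set = 2930 - 586 = 2344.

2344


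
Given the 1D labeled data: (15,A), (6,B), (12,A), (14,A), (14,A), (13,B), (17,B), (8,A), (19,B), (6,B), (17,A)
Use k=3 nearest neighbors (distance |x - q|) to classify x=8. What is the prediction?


Distances: |15-8|=7, |6-8|=2, |12-8|=4, |14-8|=6, |14-8|=6, |13-8|=5, |17-8|=9, |8-8|=0, |19-8|=11, |6-8|=2, |17-8|=9. 3 nearest: (8,A), (6,B), (6,B). Counts: {'A': 1, 'B': 2}. Majority class: B.

B


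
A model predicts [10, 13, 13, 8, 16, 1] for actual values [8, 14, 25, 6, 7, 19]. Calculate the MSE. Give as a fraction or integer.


MSE = (1/6) * ((8-10)^2=4 + (14-13)^2=1 + (25-13)^2=144 + (6-8)^2=4 + (7-16)^2=81 + (19-1)^2=324). Sum = 558. MSE = 93.

93


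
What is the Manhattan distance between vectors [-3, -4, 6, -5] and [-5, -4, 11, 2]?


d = sum of absolute differences: |-3--5|=2 + |-4--4|=0 + |6-11|=5 + |-5-2|=7 = 14.

14


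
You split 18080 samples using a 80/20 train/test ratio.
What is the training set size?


Test set = 18080 * 20% = 3616. Training set = 18080 - 3616 = 14464.

14464


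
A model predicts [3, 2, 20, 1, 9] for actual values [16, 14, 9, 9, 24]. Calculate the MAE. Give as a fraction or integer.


MAE = (1/5) * (|16-3|=13 + |14-2|=12 + |9-20|=11 + |9-1|=8 + |24-9|=15). Sum = 59. MAE = 59/5.

59/5


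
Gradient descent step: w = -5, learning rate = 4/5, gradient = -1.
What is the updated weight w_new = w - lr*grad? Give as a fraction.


w_new = -5 - 4/5 * -1 = -5 - -4/5 = -21/5.

-21/5


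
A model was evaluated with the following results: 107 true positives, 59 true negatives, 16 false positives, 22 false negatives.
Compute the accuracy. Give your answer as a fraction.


Accuracy = (TP + TN) / (TP + TN + FP + FN) = (107 + 59) / 204 = 83/102.

83/102


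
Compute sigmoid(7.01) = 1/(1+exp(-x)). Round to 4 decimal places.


sigma(7.01) = 1/(1+e^(-7.01)) = 1/(1+0.000903) = 1/1.000903 = 0.9991.

0.9991


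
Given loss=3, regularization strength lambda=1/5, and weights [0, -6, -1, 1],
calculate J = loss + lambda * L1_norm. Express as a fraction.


L1 norm = sum(|w|) = 8. J = 3 + 1/5 * 8 = 23/5.

23/5


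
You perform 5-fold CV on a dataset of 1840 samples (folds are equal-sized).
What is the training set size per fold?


Each validation fold has 1840/5 = 368 samples. Training set = 1840 - 368 = 1472.

1472


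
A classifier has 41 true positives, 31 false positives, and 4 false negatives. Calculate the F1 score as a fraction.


Precision = 41/72 = 41/72. Recall = 41/45 = 41/45. F1 = 2*P*R/(P+R) = 82/117.

82/117


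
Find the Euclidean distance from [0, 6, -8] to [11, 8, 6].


d = sqrt(sum of squared differences). (0-11)^2=121, (6-8)^2=4, (-8-6)^2=196. Sum = 321.

sqrt(321)


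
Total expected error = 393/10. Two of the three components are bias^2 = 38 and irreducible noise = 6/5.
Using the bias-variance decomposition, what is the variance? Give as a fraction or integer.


Total error = bias^2 + variance + irreducible noise. So variance = 393/10 - 38 - 6/5 = 1/10.

1/10


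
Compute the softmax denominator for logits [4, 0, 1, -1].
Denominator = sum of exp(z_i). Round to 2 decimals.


Denom = e^4=54.5982 + e^0=1.0000 + e^1=2.7183 + e^-1=0.3679. Sum = 58.6844, which rounds to 58.68.

58.68


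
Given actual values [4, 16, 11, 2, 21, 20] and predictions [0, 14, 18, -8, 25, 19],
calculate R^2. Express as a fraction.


Mean(y) = 37/3. SS_res = 186. SS_tot = 976/3. R^2 = 1 - 186/(976/3) = 209/488.

209/488


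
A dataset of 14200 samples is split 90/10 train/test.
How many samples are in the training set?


Test set = 14200 * 10% = 1420. Training set = 14200 - 1420 = 12780.

12780


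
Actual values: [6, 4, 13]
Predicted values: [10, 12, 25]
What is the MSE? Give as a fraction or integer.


MSE = (1/3) * ((6-10)^2=16 + (4-12)^2=64 + (13-25)^2=144). Sum = 224. MSE = 224/3.

224/3


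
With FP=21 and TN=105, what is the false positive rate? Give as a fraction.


FPR = FP / (FP + TN) = 21 / 126 = 1/6.

1/6


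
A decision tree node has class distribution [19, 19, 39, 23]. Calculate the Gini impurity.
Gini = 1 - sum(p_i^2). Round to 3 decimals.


Total = 100. Proportions: 19/100, 19/100, 39/100, 23/100. sum(p_i^2) = 0.2772. Gini = 1 - 0.2772 = 0.7228, which rounds to 0.723.

0.723


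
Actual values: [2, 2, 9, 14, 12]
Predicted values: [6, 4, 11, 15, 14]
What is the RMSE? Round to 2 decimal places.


MSE = 5.8000. RMSE = sqrt(5.8000) = 2.41.

2.41


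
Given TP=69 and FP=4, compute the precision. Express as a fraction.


Precision = TP / (TP + FP) = 69 / 73 = 69/73.

69/73


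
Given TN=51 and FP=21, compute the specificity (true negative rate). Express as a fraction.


Specificity = TN / (TN + FP) = 51 / 72 = 17/24.

17/24


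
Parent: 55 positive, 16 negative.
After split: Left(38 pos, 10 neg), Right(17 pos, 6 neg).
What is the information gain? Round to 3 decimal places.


H(parent) = 0.7698. H(left) = 0.7383, H(right) = 0.8281. Weighted = (48/71)*0.7383 + (23/71)*0.8281 = 0.7674. IG = 0.7698 - 0.7674 = 0.0024, which rounds to 0.002.

0.002


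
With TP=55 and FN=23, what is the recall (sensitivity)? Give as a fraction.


Recall = TP / (TP + FN) = 55 / 78 = 55/78.

55/78


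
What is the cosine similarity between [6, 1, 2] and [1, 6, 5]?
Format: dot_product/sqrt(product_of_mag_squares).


dot = 22. |a|^2 = 41, |b|^2 = 62. cos = 22/sqrt(2542).

22/sqrt(2542)


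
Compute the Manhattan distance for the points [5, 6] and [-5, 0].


d = sum of absolute differences: |5--5|=10 + |6-0|=6 = 16.

16


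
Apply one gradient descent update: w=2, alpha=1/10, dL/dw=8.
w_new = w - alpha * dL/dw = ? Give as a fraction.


w_new = 2 - 1/10 * 8 = 2 - 4/5 = 6/5.

6/5


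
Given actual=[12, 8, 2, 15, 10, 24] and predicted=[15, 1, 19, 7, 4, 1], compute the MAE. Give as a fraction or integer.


MAE = (1/6) * (|12-15|=3 + |8-1|=7 + |2-19|=17 + |15-7|=8 + |10-4|=6 + |24-1|=23). Sum = 64. MAE = 32/3.

32/3


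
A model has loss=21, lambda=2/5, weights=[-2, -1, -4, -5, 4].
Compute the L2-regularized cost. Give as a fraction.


L2 sq norm = sum(w^2) = 62. J = 21 + 2/5 * 62 = 229/5.

229/5


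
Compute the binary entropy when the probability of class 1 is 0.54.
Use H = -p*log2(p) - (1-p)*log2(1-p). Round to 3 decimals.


H = -0.54*log2(0.54) - 0.46*log2(0.46) = 0.995.

0.995
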